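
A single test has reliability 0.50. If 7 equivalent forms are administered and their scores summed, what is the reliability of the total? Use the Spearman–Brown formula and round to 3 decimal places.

ρ_k = kρ / (1 + (k−1)ρ) = 7·0.50 / (1 + 6·0.50) = 3.500 / 4.000 = 0.875.

0.875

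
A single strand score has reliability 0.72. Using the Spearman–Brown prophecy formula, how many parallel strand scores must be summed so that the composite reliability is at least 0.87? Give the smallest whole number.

3

k ≥ ρ*(1−ρ₁)/(ρ₁(1−ρ*)) = 0.87·0.28 / (0.72·0.13) = 2.603.
Smallest integer k = 3.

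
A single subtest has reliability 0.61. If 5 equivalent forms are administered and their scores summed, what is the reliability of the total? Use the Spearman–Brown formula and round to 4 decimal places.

0.8866

ρ_k = kρ / (1 + (k−1)ρ) = 5·0.61 / (1 + 4·0.61) = 3.050 / 3.440 = 0.8866.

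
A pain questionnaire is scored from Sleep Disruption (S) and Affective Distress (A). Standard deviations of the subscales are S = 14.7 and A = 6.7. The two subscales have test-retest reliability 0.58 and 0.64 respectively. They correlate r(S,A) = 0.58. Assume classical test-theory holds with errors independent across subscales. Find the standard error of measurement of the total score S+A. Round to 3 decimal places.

Var(total) = 260.98 + 114.248 = 375.228.
True-score variance = 154.062 + 114.248 = 268.31, so reliability = 0.7151.
Error variance = 375.228 − 268.31 = 106.918; SEM = √106.918 = 10.340.

10.340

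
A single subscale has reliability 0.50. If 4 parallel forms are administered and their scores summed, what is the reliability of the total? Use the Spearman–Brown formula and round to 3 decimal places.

ρ_k = kρ / (1 + (k−1)ρ) = 4·0.50 / (1 + 3·0.50) = 2.000 / 2.500 = 0.800.

0.800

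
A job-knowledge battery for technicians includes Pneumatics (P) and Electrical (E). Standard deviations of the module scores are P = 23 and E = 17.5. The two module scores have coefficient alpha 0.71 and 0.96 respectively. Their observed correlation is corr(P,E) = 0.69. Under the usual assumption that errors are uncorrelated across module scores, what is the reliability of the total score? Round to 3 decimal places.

Var(P+E) = 23² + 17.5² + 2·[23·17.5·0.69] = 835.25 + 555.45 = 1390.7.
Under uncorrelated errors the observed covariances equal the true-score covariances, so only the own-variance terms attenuate.
True-score variance = [23²·0.71 + 17.5²·0.96] + 555.45 = 669.59 + 555.45 = 1225.04.
Reliability = 1225.04 / 1390.7 = 0.881.

0.881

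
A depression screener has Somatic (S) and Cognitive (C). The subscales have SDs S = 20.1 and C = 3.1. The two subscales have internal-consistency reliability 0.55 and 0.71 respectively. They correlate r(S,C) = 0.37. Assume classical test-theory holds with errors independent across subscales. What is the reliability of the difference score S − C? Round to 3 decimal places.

0.498

Var(S−C) = 20.1² + 3.1² − 2·20.1·3.1·0.37 = 413.62 − 46.1094 = 367.511.
With uncorrelated errors the cross-covariances are all true-score covariance, so they carry over unchanged; only the diagonal terms shrink to ρᵢσᵢ².
True-score variance = [20.1²·0.55 + 3.1²·0.71] − 46.1094 = 229.029 − 46.1094 = 182.919.
Reliability = 182.919 / 367.511 = 0.498.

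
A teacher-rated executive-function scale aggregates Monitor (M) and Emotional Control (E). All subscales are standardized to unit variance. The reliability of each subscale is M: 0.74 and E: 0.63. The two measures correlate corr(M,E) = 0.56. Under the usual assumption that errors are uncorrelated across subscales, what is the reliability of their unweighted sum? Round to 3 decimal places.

0.798

Var(M+E) = 2 + 2·[0.56] = 2 + 1.12 = 3.12.
Because errors are independent across components, Cov(Tᵢ,Tⱼ) = Cov(Xᵢ,Xⱼ); the off-diagonal part of the true-score variance is the same as above.
True-score variance = [0.74 + 0.63] + 1.12 = 1.37 + 1.12 = 2.49.
Reliability = 2.49 / 3.12 = 0.798.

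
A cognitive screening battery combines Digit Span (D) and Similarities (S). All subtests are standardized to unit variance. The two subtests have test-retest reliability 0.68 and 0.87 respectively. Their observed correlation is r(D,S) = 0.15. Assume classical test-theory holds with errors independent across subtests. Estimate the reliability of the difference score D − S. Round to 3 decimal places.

Var(D−S) = 1 + 1 − 2·0.15 = 2 − 0.3 = 1.7.
Because errors are independent across components, Cov(Tᵢ,Tⱼ) = Cov(Xᵢ,Xⱼ); the off-diagonal part of the true-score variance is the same as above.
True-score variance = [0.68 + 0.87] − 0.3 = 1.55 − 0.3 = 1.25.
Reliability = 1.25 / 1.7 = 0.735.

0.735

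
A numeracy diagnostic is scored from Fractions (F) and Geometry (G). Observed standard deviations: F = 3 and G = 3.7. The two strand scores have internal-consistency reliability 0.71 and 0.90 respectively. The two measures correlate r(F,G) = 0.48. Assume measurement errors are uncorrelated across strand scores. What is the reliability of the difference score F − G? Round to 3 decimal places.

Var(F−G) = 3² + 3.7² − 2·3·3.7·0.48 = 22.69 − 10.656 = 12.034.
Under uncorrelated errors the observed covariances equal the true-score covariances, so only the own-variance terms attenuate.
True-score variance = [3²·0.71 + 3.7²·0.90] − 10.656 = 18.711 − 10.656 = 8.055.
Reliability = 8.055 / 12.034 = 0.669.

0.669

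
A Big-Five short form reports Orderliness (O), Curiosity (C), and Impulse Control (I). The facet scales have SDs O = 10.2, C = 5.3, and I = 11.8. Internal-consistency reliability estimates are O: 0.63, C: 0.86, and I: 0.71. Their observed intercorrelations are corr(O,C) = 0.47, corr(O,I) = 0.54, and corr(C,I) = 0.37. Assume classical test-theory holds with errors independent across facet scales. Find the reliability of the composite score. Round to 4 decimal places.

0.8339

Var(O+C+I) = 10.2² + 5.3² + 11.8² + 2·[10.2·5.3·0.47 + 10.2·11.8·0.54 + 5.3·11.8·0.37] = 271.37 + 227.085 = 498.455.
Because errors are independent across components, Cov(Tᵢ,Tⱼ) = Cov(Xᵢ,Xⱼ); the off-diagonal part of the true-score variance is the same as above.
True-score variance = [10.2²·0.63 + 5.3²·0.86 + 11.8²·0.71] + 227.085 = 188.563 + 227.085 = 415.648.
Reliability = 415.648 / 498.455 = 0.8339.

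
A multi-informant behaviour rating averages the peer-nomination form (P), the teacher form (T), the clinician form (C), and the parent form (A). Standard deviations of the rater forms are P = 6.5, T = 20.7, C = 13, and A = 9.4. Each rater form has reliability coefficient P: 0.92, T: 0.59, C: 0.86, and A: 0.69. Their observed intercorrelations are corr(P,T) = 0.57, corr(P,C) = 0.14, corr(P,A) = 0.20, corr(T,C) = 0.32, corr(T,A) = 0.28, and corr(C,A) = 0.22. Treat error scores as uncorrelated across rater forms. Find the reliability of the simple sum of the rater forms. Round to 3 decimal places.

Var(P+T+C+A) = 6.5² + 20.7² + 13² + 9.4² + 2·[6.5·20.7·0.57 + 6.5·13·0.14 + 6.5·9.4·0.20 + 20.7·13·0.32 + 20.7·9.4·0.28 + 13·9.4·0.22] = 728.1 + 536.444 = 1264.54.
With uncorrelated errors the cross-covariances are all true-score covariance, so they carry over unchanged; only the diagonal terms shrink to ρᵢσᵢ².
True-score variance = [6.5²·0.92 + 20.7²·0.59 + 13²·0.86 + 9.4²·0.69] + 536.444 = 497.987 + 536.444 = 1034.43.
Reliability = 1034.43 / 1264.54 = 0.818.

0.818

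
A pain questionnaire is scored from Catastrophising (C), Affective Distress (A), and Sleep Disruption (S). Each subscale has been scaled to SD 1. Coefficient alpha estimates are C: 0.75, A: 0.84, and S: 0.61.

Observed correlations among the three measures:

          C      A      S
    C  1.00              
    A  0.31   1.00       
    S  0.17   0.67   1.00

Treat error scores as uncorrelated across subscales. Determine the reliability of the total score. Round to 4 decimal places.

0.8491

Var(C+A+S) = 3 + 2·[0.31 + 0.17 + 0.67] = 3 + 2.3 = 5.3.
Because errors are independent across components, Cov(Tᵢ,Tⱼ) = Cov(Xᵢ,Xⱼ); the off-diagonal part of the true-score variance is the same as above.
True-score variance = [0.75 + 0.84 + 0.61] + 2.3 = 2.2 + 2.3 = 4.5.
Reliability = 4.5 / 5.3 = 0.8491.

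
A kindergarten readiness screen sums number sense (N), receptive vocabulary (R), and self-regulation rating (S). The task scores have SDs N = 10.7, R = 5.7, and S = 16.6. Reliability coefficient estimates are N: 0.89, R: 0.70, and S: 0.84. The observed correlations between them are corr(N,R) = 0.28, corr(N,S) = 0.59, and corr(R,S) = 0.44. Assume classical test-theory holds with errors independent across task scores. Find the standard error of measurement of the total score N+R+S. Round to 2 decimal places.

Var(total) = 422.54 + 327.012 = 749.552.
True-score variance = 356.11 + 327.012 = 683.121, so reliability = 0.9114.
Error variance = 749.552 − 683.121 = 66.4305; SEM = √66.4305 = 8.15.

8.15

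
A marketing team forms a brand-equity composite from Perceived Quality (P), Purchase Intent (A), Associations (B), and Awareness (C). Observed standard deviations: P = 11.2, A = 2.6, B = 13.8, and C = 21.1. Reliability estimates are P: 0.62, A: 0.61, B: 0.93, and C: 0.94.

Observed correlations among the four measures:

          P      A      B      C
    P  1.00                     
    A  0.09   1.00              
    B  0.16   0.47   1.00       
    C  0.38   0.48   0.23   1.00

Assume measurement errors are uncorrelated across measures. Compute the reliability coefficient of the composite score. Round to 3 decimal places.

Var(P+A+B+C) = 11.2² + 2.6² + 13.8² + 21.1² + 2·[11.2·2.6·0.09 + 11.2·13.8·0.16 + 11.2·21.1·0.38 + 2.6·13.8·0.47 + 2.6·21.1·0.48 + 13.8·21.1·0.23] = 767.85 + 454.64 = 1222.49.
Because errors are independent across components, Cov(Tᵢ,Tⱼ) = Cov(Xᵢ,Xⱼ); the off-diagonal part of the true-score variance is the same as above.
True-score variance = [11.2²·0.62 + 2.6²·0.61 + 13.8²·0.93 + 21.1²·0.94] + 454.64 = 677.503 + 454.64 = 1132.14.
Reliability = 1132.14 / 1222.49 = 0.926.

0.926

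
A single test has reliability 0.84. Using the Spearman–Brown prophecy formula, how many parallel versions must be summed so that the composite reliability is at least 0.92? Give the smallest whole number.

3

k ≥ ρ*(1−ρ₁)/(ρ₁(1−ρ*)) = 0.92·0.16 / (0.84·0.08) = 2.190.
Smallest integer k = 3.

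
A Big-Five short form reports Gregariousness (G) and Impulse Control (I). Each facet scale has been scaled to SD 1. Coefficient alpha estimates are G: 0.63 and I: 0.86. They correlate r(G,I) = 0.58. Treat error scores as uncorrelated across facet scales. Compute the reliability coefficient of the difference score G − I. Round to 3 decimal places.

Var(G−I) = 1 + 1 − 2·0.58 = 2 − 1.16 = 0.84.
Because errors are independent across components, Cov(Tᵢ,Tⱼ) = Cov(Xᵢ,Xⱼ); the off-diagonal part of the true-score variance is the same as above.
True-score variance = [0.63 + 0.86] − 1.16 = 1.49 − 1.16 = 0.33.
Reliability = 0.33 / 0.84 = 0.393.

0.393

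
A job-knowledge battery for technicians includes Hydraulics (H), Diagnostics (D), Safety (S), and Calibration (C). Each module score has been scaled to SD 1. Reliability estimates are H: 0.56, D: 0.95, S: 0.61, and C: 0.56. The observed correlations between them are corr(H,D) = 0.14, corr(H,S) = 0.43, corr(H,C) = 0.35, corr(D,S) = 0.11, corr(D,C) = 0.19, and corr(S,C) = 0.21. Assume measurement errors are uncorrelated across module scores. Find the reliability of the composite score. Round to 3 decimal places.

Var(H+D+S+C) = 4 + 2·[0.14 + 0.43 + 0.35 + 0.11 + 0.19 + 0.21] = 4 + 2.86 = 6.86.
With uncorrelated errors the cross-covariances are all true-score covariance, so they carry over unchanged; only the diagonal terms shrink to ρᵢσᵢ².
True-score variance = [0.56 + 0.95 + 0.61 + 0.56] + 2.86 = 2.68 + 2.86 = 5.54.
Reliability = 5.54 / 6.86 = 0.808.

0.808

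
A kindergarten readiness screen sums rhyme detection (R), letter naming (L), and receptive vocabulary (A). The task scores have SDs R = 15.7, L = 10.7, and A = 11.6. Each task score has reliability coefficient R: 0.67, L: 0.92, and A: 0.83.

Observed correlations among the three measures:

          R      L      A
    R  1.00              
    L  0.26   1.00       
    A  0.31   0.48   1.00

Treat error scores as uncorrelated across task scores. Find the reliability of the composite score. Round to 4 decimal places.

0.8609

Var(R+L+A) = 15.7² + 10.7² + 11.6² + 2·[15.7·10.7·0.26 + 15.7·11.6·0.31 + 10.7·11.6·0.48] = 495.54 + 319.424 = 814.964.
Because errors are independent across components, Cov(Tᵢ,Tⱼ) = Cov(Xᵢ,Xⱼ); the off-diagonal part of the true-score variance is the same as above.
True-score variance = [15.7²·0.67 + 10.7²·0.92 + 11.6²·0.83] + 319.424 = 382.164 + 319.424 = 701.588.
Reliability = 701.588 / 814.964 = 0.8609.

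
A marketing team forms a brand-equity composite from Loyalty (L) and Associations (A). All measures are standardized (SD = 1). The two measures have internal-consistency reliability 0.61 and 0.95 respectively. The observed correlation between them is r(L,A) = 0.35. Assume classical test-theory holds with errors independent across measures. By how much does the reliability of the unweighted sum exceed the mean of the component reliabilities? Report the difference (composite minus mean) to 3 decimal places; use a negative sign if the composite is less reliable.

0.057

Var(sum) = 2 + 0.7 = 2.7; true-score variance = 1.56 + 0.7 = 2.26; composite reliability = 0.8370.
Mean component reliability = 0.7800.
Difference = 0.8370 − 0.7800 = 0.057.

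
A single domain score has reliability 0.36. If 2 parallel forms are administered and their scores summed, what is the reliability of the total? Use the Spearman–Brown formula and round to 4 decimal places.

ρ_k = kρ / (1 + (k−1)ρ) = 2·0.36 / (1 + 1·0.36) = 0.720 / 1.360 = 0.5294.

0.5294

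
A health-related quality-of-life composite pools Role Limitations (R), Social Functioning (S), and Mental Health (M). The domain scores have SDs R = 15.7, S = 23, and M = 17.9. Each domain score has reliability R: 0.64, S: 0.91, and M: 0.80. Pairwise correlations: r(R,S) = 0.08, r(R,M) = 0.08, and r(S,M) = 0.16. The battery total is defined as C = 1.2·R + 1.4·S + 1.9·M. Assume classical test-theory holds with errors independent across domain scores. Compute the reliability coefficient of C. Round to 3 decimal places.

0.854

Var(C) = 1.2²·15.7² + 1.4²·23² + 1.9²·17.9² + 2·[1.68·15.7·23·0.08 + 2.28·15.7·17.9·0.08 + 2.66·23·17.9·0.16] = 2548.47 + 550.022 = 3098.49.
Under uncorrelated errors the observed covariances equal the true-score covariances, so only the own-variance terms attenuate.
True-score variance = [1.2²·15.7²·0.64 + 1.4²·23²·0.91 + 1.9²·17.9²·0.80] + 550.022 = 2096.03 + 550.022 = 2646.06.
Reliability = 2646.06 / 3098.49 = 0.854.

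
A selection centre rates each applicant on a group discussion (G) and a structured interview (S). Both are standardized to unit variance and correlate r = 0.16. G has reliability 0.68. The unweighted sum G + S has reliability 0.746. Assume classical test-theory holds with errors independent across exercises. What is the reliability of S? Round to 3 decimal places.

0.731

Var(G+S) = 2 + 2·0.16 = 2.320.
True-score variance = ρ_G + ρ_S + 2·0.16, so 0.746 = (0.68 + ρ_S + 0.32) / 2.320.
ρ_S = 0.746·2.320 − 0.68 − 0.32 = 0.731.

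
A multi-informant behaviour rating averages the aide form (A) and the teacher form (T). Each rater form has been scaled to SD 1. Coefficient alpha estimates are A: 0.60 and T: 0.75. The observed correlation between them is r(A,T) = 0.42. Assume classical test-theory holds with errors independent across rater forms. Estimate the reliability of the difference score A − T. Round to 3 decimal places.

Var(A−T) = 1 + 1 − 2·0.42 = 2 − 0.84 = 1.16.
With uncorrelated errors the cross-covariances are all true-score covariance, so they carry over unchanged; only the diagonal terms shrink to ρᵢσᵢ².
True-score variance = [0.60 + 0.75] − 0.84 = 1.35 − 0.84 = 0.51.
Reliability = 0.51 / 1.16 = 0.440.

0.440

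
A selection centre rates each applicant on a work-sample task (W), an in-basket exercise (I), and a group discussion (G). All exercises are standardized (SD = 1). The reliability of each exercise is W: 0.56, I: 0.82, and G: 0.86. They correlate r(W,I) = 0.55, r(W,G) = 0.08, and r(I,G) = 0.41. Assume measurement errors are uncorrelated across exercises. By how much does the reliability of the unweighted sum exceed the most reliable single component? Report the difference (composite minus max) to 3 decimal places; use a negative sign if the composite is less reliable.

Var(sum) = 3 + 2.08 = 5.08; true-score variance = 2.24 + 2.08 = 4.32; composite reliability = 0.8504.
Max component reliability = 0.8600.
Difference = 0.8504 − 0.8600 = -0.010.

-0.010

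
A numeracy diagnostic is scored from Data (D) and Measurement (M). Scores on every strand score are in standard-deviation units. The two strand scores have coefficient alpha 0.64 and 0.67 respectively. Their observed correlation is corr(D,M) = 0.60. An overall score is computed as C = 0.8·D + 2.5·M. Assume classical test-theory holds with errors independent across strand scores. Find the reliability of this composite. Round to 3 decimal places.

0.753

Var(C) = 0.8² + 2.5² + 2·[2·0.60] = 6.89 + 2.4 = 9.29.
With uncorrelated errors the cross-covariances are all true-score covariance, so they carry over unchanged; only the diagonal terms shrink to ρᵢσᵢ².
True-score variance = [0.8²·0.64 + 2.5²·0.67] + 2.4 = 4.5971 + 2.4 = 6.9971.
Reliability = 6.9971 / 9.29 = 0.753.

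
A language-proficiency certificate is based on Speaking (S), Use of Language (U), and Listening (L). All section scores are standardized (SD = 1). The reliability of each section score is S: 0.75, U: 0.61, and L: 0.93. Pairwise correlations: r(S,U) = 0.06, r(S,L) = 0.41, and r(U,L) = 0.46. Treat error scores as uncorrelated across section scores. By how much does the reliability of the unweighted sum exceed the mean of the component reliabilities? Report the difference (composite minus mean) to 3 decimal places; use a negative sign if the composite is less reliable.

0.091

Var(sum) = 3 + 1.86 = 4.86; true-score variance = 2.29 + 1.86 = 4.15; composite reliability = 0.8539.
Mean component reliability = 0.7633.
Difference = 0.8539 − 0.7633 = 0.091.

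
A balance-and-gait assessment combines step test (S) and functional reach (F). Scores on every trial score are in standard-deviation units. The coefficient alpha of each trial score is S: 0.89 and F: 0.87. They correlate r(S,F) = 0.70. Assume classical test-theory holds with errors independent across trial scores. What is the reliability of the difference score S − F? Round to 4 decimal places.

Var(S−F) = 1 + 1 − 2·0.70 = 2 − 1.4 = 0.6.
Because errors are independent across components, Cov(Tᵢ,Tⱼ) = Cov(Xᵢ,Xⱼ); the off-diagonal part of the true-score variance is the same as above.
True-score variance = [0.89 + 0.87] − 1.4 = 1.76 − 1.4 = 0.36.
Reliability = 0.36 / 0.6 = 0.6000.

0.6000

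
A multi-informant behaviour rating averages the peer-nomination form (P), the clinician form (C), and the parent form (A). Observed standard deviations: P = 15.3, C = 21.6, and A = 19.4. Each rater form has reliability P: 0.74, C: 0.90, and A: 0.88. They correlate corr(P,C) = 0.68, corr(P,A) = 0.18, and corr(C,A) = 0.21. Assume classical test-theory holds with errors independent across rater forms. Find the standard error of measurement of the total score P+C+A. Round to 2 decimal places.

12.36

Var(total) = 1077.01 + 732.305 = 1809.31.
True-score variance = 924.327 + 732.305 = 1656.63, so reliability = 0.9156.
Error variance = 1809.31 − 1656.63 = 152.683; SEM = √152.683 = 12.36.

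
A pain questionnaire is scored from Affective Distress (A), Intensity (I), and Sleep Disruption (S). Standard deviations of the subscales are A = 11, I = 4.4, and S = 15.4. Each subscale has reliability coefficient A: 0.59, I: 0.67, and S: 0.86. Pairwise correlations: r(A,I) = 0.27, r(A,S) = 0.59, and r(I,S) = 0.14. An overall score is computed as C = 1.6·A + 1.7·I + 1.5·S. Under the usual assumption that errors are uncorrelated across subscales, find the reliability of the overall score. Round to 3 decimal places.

Var(C) = 1.6²·11² + 1.7²·4.4² + 1.5²·15.4² + 2·[2.72·11·4.4·0.27 + 2.4·11·15.4·0.59 + 2.55·4.4·15.4·0.14] = 899.32 + 599.211 = 1498.53.
Because errors are independent across components, Cov(Tᵢ,Tⱼ) = Cov(Xᵢ,Xⱼ); the off-diagonal part of the true-score variance is the same as above.
True-score variance = [1.6²·11²·0.59 + 1.7²·4.4²·0.67 + 1.5²·15.4²·0.86] + 599.211 = 679.15 + 599.211 = 1278.36.
Reliability = 1278.36 / 1498.53 = 0.853.

0.853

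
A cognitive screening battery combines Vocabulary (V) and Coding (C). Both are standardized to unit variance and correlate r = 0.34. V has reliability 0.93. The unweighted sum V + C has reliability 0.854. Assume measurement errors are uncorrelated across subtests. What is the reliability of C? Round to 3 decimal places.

Var(V+C) = 2 + 2·0.34 = 2.680.
True-score variance = ρ_V + ρ_C + 2·0.34, so 0.854 = (0.93 + ρ_C + 0.68) / 2.680.
ρ_C = 0.854·2.680 − 0.93 − 0.68 = 0.679.

0.679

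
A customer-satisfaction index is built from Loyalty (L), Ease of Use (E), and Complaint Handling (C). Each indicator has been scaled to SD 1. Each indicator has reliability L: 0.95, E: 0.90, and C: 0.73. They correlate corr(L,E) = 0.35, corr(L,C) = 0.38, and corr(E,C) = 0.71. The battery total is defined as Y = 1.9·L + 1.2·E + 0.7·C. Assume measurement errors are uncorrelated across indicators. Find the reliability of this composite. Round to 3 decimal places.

0.951

Var(Y) = 1.9² + 1.2² + 0.7² + 2·[2.28·0.35 + 1.33·0.38 + 0.84·0.71] = 5.54 + 3.7996 = 9.3396.
Under uncorrelated errors the observed covariances equal the true-score covariances, so only the own-variance terms attenuate.
True-score variance = [1.9²·0.95 + 1.2²·0.90 + 0.7²·0.73] + 3.7996 = 5.0832 + 3.7996 = 8.8828.
Reliability = 8.8828 / 9.3396 = 0.951.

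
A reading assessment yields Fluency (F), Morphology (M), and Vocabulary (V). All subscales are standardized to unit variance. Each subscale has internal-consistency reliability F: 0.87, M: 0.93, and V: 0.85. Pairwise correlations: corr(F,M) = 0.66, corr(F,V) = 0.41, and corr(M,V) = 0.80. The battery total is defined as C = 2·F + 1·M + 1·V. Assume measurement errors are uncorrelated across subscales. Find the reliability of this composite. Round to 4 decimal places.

Var(C) = 2² + 1 + 1 + 2·[2·0.66 + 2·0.41 + 0.80] = 6 + 5.88 = 11.88.
With uncorrelated errors the cross-covariances are all true-score covariance, so they carry over unchanged; only the diagonal terms shrink to ρᵢσᵢ².
True-score variance = [2²·0.87 + 0.93 + 0.85] + 5.88 = 5.26 + 5.88 = 11.14.
Reliability = 11.14 / 11.88 = 0.9377.

0.9377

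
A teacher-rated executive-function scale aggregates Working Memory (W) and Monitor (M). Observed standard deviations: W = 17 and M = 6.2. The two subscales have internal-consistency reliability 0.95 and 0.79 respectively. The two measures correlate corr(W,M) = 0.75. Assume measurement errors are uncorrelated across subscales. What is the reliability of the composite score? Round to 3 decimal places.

0.954

Var(W+M) = 17² + 6.2² + 2·[17·6.2·0.75] = 327.44 + 158.1 = 485.54.
Under uncorrelated errors the observed covariances equal the true-score covariances, so only the own-variance terms attenuate.
True-score variance = [17²·0.95 + 6.2²·0.79] + 158.1 = 304.918 + 158.1 = 463.018.
Reliability = 463.018 / 485.54 = 0.954.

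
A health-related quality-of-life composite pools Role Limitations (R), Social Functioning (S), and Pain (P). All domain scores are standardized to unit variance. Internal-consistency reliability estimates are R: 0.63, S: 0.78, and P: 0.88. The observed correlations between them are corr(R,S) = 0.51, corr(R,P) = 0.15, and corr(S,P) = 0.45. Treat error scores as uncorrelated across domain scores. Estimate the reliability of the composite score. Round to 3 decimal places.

0.864

Var(R+S+P) = 3 + 2·[0.51 + 0.15 + 0.45] = 3 + 2.22 = 5.22.
Under uncorrelated errors the observed covariances equal the true-score covariances, so only the own-variance terms attenuate.
True-score variance = [0.63 + 0.78 + 0.88] + 2.22 = 2.29 + 2.22 = 4.51.
Reliability = 4.51 / 5.22 = 0.864.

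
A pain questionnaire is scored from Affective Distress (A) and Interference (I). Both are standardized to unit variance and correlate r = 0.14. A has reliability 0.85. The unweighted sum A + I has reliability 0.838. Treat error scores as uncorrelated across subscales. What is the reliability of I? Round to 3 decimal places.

Var(A+I) = 2 + 2·0.14 = 2.280.
True-score variance = ρ_A + ρ_I + 2·0.14, so 0.838 = (0.85 + ρ_I + 0.28) / 2.280.
ρ_I = 0.838·2.280 − 0.85 − 0.28 = 0.781.

0.781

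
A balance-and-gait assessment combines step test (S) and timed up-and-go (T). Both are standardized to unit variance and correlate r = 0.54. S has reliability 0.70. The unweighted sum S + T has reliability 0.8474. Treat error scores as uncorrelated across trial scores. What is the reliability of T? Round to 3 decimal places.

Var(S+T) = 2 + 2·0.54 = 3.080.
True-score variance = ρ_S + ρ_T + 2·0.54, so 0.8474 = (0.70 + ρ_T + 1.08) / 3.080.
ρ_T = 0.8474·3.080 − 0.70 − 1.08 = 0.830.

0.830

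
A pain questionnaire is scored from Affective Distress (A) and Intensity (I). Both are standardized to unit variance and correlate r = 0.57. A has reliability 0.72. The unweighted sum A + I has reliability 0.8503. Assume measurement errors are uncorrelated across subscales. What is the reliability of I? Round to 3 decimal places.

Var(A+I) = 2 + 2·0.57 = 3.140.
True-score variance = ρ_A + ρ_I + 2·0.57, so 0.8503 = (0.72 + ρ_I + 1.14) / 3.140.
ρ_I = 0.8503·3.140 − 0.72 − 1.14 = 0.810.

0.810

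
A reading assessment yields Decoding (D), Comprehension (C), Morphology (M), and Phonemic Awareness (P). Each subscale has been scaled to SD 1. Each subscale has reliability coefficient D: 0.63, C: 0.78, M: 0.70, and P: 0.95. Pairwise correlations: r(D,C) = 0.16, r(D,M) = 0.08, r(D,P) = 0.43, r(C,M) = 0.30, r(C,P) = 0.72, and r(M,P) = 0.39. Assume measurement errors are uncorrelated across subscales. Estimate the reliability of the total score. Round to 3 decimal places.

Var(D+C+M+P) = 4 + 2·[0.16 + 0.08 + 0.43 + 0.30 + 0.72 + 0.39] = 4 + 4.16 = 8.16.
With uncorrelated errors the cross-covariances are all true-score covariance, so they carry over unchanged; only the diagonal terms shrink to ρᵢσᵢ².
True-score variance = [0.63 + 0.78 + 0.70 + 0.95] + 4.16 = 3.06 + 4.16 = 7.22.
Reliability = 7.22 / 8.16 = 0.885.

0.885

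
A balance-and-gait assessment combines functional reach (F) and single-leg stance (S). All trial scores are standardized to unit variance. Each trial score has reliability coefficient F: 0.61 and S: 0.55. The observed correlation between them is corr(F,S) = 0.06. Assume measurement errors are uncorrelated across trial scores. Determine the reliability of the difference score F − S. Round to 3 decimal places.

0.553

Var(F−S) = 1 + 1 − 2·0.06 = 2 − 0.12 = 1.88.
With uncorrelated errors the cross-covariances are all true-score covariance, so they carry over unchanged; only the diagonal terms shrink to ρᵢσᵢ².
True-score variance = [0.61 + 0.55] − 0.12 = 1.16 − 0.12 = 1.04.
Reliability = 1.04 / 1.88 = 0.553.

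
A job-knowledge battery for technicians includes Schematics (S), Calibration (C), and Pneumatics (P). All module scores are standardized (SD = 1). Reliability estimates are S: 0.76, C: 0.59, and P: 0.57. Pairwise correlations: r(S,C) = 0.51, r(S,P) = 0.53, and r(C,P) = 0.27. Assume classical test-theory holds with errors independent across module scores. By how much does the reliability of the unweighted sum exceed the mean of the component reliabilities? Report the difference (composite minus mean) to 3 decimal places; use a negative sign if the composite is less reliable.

Var(sum) = 3 + 2.62 = 5.62; true-score variance = 1.92 + 2.62 = 4.54; composite reliability = 0.8078.
Mean component reliability = 0.6400.
Difference = 0.8078 − 0.6400 = 0.168.

0.168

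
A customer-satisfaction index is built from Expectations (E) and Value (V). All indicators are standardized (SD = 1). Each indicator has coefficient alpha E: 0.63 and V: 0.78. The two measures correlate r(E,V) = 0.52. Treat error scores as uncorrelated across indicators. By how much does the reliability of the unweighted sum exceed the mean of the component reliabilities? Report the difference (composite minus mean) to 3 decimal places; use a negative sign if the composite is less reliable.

0.101

Var(sum) = 2 + 1.04 = 3.04; true-score variance = 1.41 + 1.04 = 2.45; composite reliability = 0.8059.
Mean component reliability = 0.7050.
Difference = 0.8059 − 0.7050 = 0.101.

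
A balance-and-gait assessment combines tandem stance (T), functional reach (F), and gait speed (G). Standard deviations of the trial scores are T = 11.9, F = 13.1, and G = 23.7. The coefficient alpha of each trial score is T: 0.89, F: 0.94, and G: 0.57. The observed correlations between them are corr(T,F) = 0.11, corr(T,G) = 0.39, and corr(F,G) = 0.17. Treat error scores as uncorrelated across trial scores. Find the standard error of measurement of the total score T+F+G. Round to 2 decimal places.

16.35

Var(total) = 874.91 + 359.839 = 1234.75.
True-score variance = 607.51 + 359.839 = 967.349, so reliability = 0.7834.
Error variance = 1234.75 − 967.349 = 267.4; SEM = √267.4 = 16.35.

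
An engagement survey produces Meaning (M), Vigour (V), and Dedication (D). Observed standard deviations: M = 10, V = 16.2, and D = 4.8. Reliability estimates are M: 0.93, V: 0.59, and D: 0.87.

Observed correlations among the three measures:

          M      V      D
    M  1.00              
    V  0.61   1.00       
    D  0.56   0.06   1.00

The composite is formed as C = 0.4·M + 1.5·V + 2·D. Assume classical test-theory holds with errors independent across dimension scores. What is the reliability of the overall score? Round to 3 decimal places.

0.713

Var(C) = 0.4²·10² + 1.5²·16.2² + 2²·4.8² + 2·[0.6·10·16.2·0.61 + 0.8·10·4.8·0.56 + 3·16.2·4.8·0.06] = 698.65 + 189.586 = 888.236.
Because errors are independent across components, Cov(Tᵢ,Tⱼ) = Cov(Xᵢ,Xⱼ); the off-diagonal part of the true-score variance is the same as above.
True-score variance = [0.4²·10²·0.93 + 1.5²·16.2²·0.59 + 2²·4.8²·0.87] + 189.586 = 443.448 + 189.586 = 633.034.
Reliability = 633.034 / 888.236 = 0.713.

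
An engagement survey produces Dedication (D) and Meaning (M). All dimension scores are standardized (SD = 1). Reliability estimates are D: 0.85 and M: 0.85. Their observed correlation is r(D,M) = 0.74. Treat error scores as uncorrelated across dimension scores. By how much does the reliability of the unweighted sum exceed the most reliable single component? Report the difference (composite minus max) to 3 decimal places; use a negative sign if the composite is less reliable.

0.064

Var(sum) = 2 + 1.48 = 3.48; true-score variance = 1.7 + 1.48 = 3.18; composite reliability = 0.9138.
Max component reliability = 0.8500.
Difference = 0.9138 − 0.8500 = 0.064.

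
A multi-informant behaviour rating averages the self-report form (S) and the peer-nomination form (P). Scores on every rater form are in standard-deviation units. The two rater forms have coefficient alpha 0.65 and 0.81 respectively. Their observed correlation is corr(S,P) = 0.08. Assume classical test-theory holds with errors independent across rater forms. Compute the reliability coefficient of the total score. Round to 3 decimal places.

0.750

Var(S+P) = 2 + 2·[0.08] = 2 + 0.16 = 2.16.
Under uncorrelated errors the observed covariances equal the true-score covariances, so only the own-variance terms attenuate.
True-score variance = [0.65 + 0.81] + 0.16 = 1.46 + 0.16 = 1.62.
Reliability = 1.62 / 2.16 = 0.750.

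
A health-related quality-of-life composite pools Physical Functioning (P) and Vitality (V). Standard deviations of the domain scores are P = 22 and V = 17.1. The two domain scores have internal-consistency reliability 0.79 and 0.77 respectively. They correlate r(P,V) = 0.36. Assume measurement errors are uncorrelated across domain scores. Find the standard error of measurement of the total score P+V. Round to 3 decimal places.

Var(total) = 776.41 + 270.864 = 1047.27.
True-score variance = 607.516 + 270.864 = 878.38, so reliability = 0.8387.
Error variance = 1047.27 − 878.38 = 168.894; SEM = √168.894 = 12.996.

12.996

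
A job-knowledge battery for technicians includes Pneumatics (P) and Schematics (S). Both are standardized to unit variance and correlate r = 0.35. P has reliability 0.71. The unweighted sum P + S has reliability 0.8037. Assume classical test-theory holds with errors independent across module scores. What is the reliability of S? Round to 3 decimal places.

0.760

Var(P+S) = 2 + 2·0.35 = 2.700.
True-score variance = ρ_P + ρ_S + 2·0.35, so 0.8037 = (0.71 + ρ_S + 0.70) / 2.700.
ρ_S = 0.8037·2.700 − 0.71 − 0.70 = 0.760.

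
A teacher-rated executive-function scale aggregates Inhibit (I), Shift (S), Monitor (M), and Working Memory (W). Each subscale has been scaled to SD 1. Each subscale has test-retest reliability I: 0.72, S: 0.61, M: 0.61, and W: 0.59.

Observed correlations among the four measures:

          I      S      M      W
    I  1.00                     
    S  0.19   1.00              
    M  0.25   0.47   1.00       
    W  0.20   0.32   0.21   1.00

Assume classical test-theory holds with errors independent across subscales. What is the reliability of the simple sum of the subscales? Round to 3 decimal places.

Var(I+S+M+W) = 4 + 2·[0.19 + 0.25 + 0.20 + 0.47 + 0.32 + 0.21] = 4 + 3.28 = 7.28.
Because errors are independent across components, Cov(Tᵢ,Tⱼ) = Cov(Xᵢ,Xⱼ); the off-diagonal part of the true-score variance is the same as above.
True-score variance = [0.72 + 0.61 + 0.61 + 0.59] + 3.28 = 2.53 + 3.28 = 5.81.
Reliability = 5.81 / 7.28 = 0.798.

0.798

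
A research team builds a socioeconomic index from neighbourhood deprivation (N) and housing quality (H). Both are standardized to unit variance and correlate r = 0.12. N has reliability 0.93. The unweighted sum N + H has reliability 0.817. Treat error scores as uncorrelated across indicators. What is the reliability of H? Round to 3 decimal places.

0.660

Var(N+H) = 2 + 2·0.12 = 2.240.
True-score variance = ρ_N + ρ_H + 2·0.12, so 0.817 = (0.93 + ρ_H + 0.24) / 2.240.
ρ_H = 0.817·2.240 − 0.93 − 0.24 = 0.660.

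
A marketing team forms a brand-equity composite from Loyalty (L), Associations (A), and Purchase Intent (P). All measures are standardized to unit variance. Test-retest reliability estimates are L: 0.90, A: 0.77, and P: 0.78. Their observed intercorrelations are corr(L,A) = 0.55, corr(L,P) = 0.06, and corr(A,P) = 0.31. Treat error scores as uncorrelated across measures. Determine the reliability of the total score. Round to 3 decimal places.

0.886

Var(L+A+P) = 3 + 2·[0.55 + 0.06 + 0.31] = 3 + 1.84 = 4.84.
Because errors are independent across components, Cov(Tᵢ,Tⱼ) = Cov(Xᵢ,Xⱼ); the off-diagonal part of the true-score variance is the same as above.
True-score variance = [0.90 + 0.77 + 0.78] + 1.84 = 2.45 + 1.84 = 4.29.
Reliability = 4.29 / 4.84 = 0.886.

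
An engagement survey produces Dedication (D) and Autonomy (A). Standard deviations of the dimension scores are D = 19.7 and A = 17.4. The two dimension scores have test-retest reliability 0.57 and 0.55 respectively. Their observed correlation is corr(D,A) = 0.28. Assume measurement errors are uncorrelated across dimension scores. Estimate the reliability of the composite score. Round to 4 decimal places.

Var(D+A) = 19.7² + 17.4² + 2·[19.7·17.4·0.28] = 690.85 + 191.957 = 882.807.
Because errors are independent across components, Cov(Tᵢ,Tⱼ) = Cov(Xᵢ,Xⱼ); the off-diagonal part of the true-score variance is the same as above.
True-score variance = [19.7²·0.57 + 17.4²·0.55] + 191.957 = 387.729 + 191.957 = 579.686.
Reliability = 579.686 / 882.807 = 0.6566.

0.6566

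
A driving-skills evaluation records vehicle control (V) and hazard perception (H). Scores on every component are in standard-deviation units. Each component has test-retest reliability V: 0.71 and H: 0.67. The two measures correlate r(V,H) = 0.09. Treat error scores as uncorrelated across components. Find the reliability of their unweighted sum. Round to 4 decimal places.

Var(V+H) = 2 + 2·[0.09] = 2 + 0.18 = 2.18.
Because errors are independent across components, Cov(Tᵢ,Tⱼ) = Cov(Xᵢ,Xⱼ); the off-diagonal part of the true-score variance is the same as above.
True-score variance = [0.71 + 0.67] + 0.18 = 1.38 + 0.18 = 1.56.
Reliability = 1.56 / 2.18 = 0.7156.

0.7156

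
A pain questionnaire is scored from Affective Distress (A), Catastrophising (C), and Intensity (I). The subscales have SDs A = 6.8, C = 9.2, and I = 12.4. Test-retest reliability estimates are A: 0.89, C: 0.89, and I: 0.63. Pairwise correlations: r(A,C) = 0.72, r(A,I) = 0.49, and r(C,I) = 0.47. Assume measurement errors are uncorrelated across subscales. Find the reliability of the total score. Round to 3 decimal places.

Var(A+C+I) = 6.8² + 9.2² + 12.4² + 2·[6.8·9.2·0.72 + 6.8·12.4·0.49 + 9.2·12.4·0.47] = 284.64 + 279.955 = 564.595.
Because errors are independent across components, Cov(Tᵢ,Tⱼ) = Cov(Xᵢ,Xⱼ); the off-diagonal part of the true-score variance is the same as above.
True-score variance = [6.8²·0.89 + 9.2²·0.89 + 12.4²·0.63] + 279.955 = 213.352 + 279.955 = 493.307.
Reliability = 493.307 / 564.595 = 0.874.

0.874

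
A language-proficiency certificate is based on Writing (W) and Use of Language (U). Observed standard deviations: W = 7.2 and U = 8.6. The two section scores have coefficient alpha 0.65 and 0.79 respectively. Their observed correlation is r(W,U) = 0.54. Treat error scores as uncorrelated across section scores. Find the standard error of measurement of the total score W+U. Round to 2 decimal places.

5.80

Var(total) = 125.8 + 66.8736 = 192.674.
True-score variance = 92.1244 + 66.8736 = 158.998, so reliability = 0.8252.
Error variance = 192.674 − 158.998 = 33.6756; SEM = √33.6756 = 5.80.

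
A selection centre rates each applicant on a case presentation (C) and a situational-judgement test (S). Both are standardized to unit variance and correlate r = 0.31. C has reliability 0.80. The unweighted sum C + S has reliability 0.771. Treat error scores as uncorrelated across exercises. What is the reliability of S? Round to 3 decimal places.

Var(C+S) = 2 + 2·0.31 = 2.620.
True-score variance = ρ_C + ρ_S + 2·0.31, so 0.771 = (0.80 + ρ_S + 0.62) / 2.620.
ρ_S = 0.771·2.620 − 0.80 − 0.62 = 0.600.

0.600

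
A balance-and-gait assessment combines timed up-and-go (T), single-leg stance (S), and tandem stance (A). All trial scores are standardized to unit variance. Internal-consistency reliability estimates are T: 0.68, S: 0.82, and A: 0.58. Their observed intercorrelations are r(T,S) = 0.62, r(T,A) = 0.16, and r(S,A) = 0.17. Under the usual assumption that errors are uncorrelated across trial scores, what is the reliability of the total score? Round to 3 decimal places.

0.812

Var(T+S+A) = 3 + 2·[0.62 + 0.16 + 0.17] = 3 + 1.9 = 4.9.
Under uncorrelated errors the observed covariances equal the true-score covariances, so only the own-variance terms attenuate.
True-score variance = [0.68 + 0.82 + 0.58] + 1.9 = 2.08 + 1.9 = 3.98.
Reliability = 3.98 / 4.9 = 0.812.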